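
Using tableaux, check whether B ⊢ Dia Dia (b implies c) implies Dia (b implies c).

Tableau for the negation not (Dia Dia (b implies c) implies Dia (b implies c)):
1. not (Dia Dia (b implies c) implies Dia (b implies c)), 0
2. Dia Dia (b implies c), 0
3. not Dia (b implies c), 0
4. not (b implies c), 0
5. b, 0
6. not c, 0
7. Dia (b implies c), 1
8. not (b implies c), 1
9. b, 1
10. not c, 1
11. b implies c, 2
12. c, 2
Accessibility: 0R0, 0R1, 1R0, 1R1, 1R2, 2R1, 2R2
The negation has an open branch (countermodel exists).

No, not valid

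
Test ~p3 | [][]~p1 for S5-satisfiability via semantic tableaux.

1. ~p3 | [][]~p1, 0
2. [][]~p1, 0   [|-rule on 1 (branches; this branch)]
3. []~p1, 0   [[]-rule on 2 via 0R0]
4. ~p1, 0   [[]-rule on 3 via 0R0]
Accessibility: 0R0

Satisfiable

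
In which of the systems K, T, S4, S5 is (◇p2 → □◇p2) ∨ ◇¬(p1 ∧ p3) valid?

S4-tableau for the negation ¬((◇p2 → □◇p2) ∨ ◇¬(p1 ∧ p3)):
1. ¬((◇p2 → □◇p2) ∨ ◇¬(p1 ∧ p3)), 0
2. ¬(◇p2 → □◇p2), 0
3. ¬◇¬(p1 ∧ p3), 0
4. ◇p2, 0
5. ¬□◇p2, 0
6. p1 ∧ p3, 0
7. p1, 0
8. p3, 0
9. p2, 1
10. p1 ∧ p3, 1
11. p1, 1
12. p3, 1
13. ¬◇p2, 2
14. p1 ∧ p3, 2
15. p1, 2
16. p3, 2
17. ¬p2, 2
Accessibility: 0R0, 0R1, 0R2, 1R1, 2R2
Complete open branch: countermodel on an S4-frame, so not valid in S4, nor in K, T (the same frame is also a K-frame and a T-frame).
S5-tableau for the negation ¬((◇p2 → □◇p2) ∨ ◇¬(p1 ∧ p3)):
1. ¬((◇p2 → □◇p2) ∨ ◇¬(p1 ∧ p3)), 0
2. ¬(◇p2 → □◇p2), 0
3. ¬◇¬(p1 ∧ p3), 0
4. ◇p2, 0
5. ¬□◇p2, 0
6. p1 ∧ p3, 0
7. p1, 0
8. p3, 0
9. p2, 1
10. p1 ∧ p3, 1
11. p1, 1
12. p3, 1
13. ¬◇p2, 2
14. p1 ∧ p3, 2
15. p1, 2
16. p3, 2
17. ¬p2, 0
18. ¬p2, 1
Accessibility: 0R0, 0R1, 0R2, 1R0, 1R1, 1R2, 2R0, 2R1, 2R2
Branch closes: p2 and ¬p2 both at 1.
Every branch closes (one shown): valid in S5.

S5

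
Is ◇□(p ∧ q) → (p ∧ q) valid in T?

No, not valid

Tableau for the negation ¬(◇□(p ∧ q) → (p ∧ q)):
1. ¬(◇□(p ∧ q) → (p ∧ q)), 0
2. ◇□(p ∧ q), 0
3. ¬(p ∧ q), 0
4. ¬q, 0
5. □(p ∧ q), 1
6. p ∧ q, 1
7. p, 1
8. q, 1
Accessibility: 0R0, 0R1, 1R1
The negation has an open branch (countermodel exists).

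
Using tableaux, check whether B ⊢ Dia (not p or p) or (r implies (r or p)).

Valid

Tableau for the negation not (Dia (not p or p) or (r implies (r or p))):
1. not (Dia (not p or p) or (r implies (r or p))), w0
2. not Dia (not p or p), w0
3. not (r implies (r or p)), w0
4. r, w0
5. not (r or p), w0
6. not r, w0
7. not p, w0
Accessibility: w0Rw0
Branch closes: r and not r both at w0.
Every branch of the negation's tableau closes; the branch above is one of them.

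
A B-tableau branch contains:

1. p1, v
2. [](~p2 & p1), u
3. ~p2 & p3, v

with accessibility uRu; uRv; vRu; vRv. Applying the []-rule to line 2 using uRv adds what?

~p2 & p1, v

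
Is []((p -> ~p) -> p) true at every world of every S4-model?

Invalid (countermodel exists)

Tableau for the negation ~[]((p -> ~p) -> p):
1. ~[]((p -> ~p) -> p), w0
2. ~((p -> ~p) -> p), w1   [~[]-rule on 1: fresh world w1, w0Rw1]
3. p -> ~p, w1   [~->-rule on 2]
4. ~p, w1   [~->-rule on 2]
Accessibility: w0Rw0, w0Rw1, w1Rw1
The negation has an open branch (countermodel exists).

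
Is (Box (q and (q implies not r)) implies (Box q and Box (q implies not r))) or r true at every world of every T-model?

Tableau for the negation not ((Box (q and (q implies not r)) implies (Box q and Box (q implies not r))) or r):
1. not ((Box (q and (q implies not r)) implies (Box q and Box (q implies not r))) or r), u
2. not (Box (q and (q implies not r)) implies (Box q and Box (q implies not r))), u
3. not r, u
4. Box (q and (q implies not r)), u
5. not (Box q and Box (q implies not r)), u
6. q and (q implies not r), u
7. q, u
8. q implies not r, u
9. not Box (q implies not r), u
10. not (q implies not r), v
11. q, v
12. r, v
13. q and (q implies not r), v
14. q implies not r, v
15. not r, v
Accessibility: uRu, uRv, vRv
Branch closes: r and not r both at v.
Every branch of the negation's tableau closes; the branch above is one of them.

Valid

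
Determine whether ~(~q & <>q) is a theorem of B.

Tableau for the negation ~q & <>q:
1. ~q & <>q, 0
2. ~q, 0   [&-rule on 1]
3. <>q, 0   [&-rule on 1]
4. q, 1   [<>-rule on 3: fresh world 1, 0R1]
Accessibility: 0R0, 0R1, 1R0, 1R1
The negation has an open branch (countermodel exists).

Not valid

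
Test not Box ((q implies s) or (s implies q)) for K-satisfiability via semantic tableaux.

1. not Box ((q implies s) or (s implies q)), w0
2. not ((q implies s) or (s implies q)), w1
3. not (q implies s), w1
4. not (s implies q), w1
5. q, w1
6. not s, w1
7. s, w1
8. not q, w1
Accessibility: w0Rw1
Branch closes: s and not s both at w1.
All branches of the tableau close; one closing branch shown above.

Unsatisfiable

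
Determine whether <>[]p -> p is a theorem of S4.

No, not valid

Tableau for the negation ~(<>[]p -> p):
1. ~(<>[]p -> p), w0
2. <>[]p, w0
3. ~p, w0
4. []p, w1
5. p, w1
Accessibility: w0Rw0, w0Rw1, w1Rw1
The negation has an open branch (countermodel exists).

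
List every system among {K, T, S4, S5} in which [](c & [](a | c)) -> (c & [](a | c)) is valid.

T-tableau for the negation ~([](c & [](a | c)) -> (c & [](a | c))):
1. ~([](c & [](a | c)) -> (c & [](a | c))), w0
2. [](c & [](a | c)), w0   [~->-rule on 1]
3. ~(c & [](a | c)), w0   [~->-rule on 1]
4. c & [](a | c), w0   [[]-rule on 2 via w0Rw0]
5. c, w0   [&-rule on 4]
6. [](a | c), w0   [&-rule on 4]
7. a | c, w0   [[]-rule on 6 via w0Rw0]
8. ~[](a | c), w0   [~&-rule on 3 (branches; this branch)]
9. ~(a | c), w1   [~[]-rule on 8: fresh world w1, w0Rw1]
10. ~a, w1   [~|-rule on 9]
11. ~c, w1   [~|-rule on 9]
12. c & [](a | c), w1   [[]-rule on 2 via w0Rw1]
13. c, w1   [&-rule on 12]
14. [](a | c), w1   [&-rule on 12]
Accessibility: w0Rw0, w0Rw1, w1Rw1
Branch closes: c and ~c both at w1.
Every branch closes (one shown): valid in T, hence also in S4, S5 (every theorem of T is a theorem of S4 and S5).
K-tableau for the negation ~([](c & [](a | c)) -> (c & [](a | c))):
1. ~([](c & [](a | c)) -> (c & [](a | c))), w0
2. [](c & [](a | c)), w0   [~->-rule on 1]
3. ~(c & [](a | c)), w0   [~->-rule on 1]
4. ~c, w0   [~&-rule on 3 (branches; this branch)]
Complete open branch: countermodel on a K-frame, so not valid in K.

T, S4, S5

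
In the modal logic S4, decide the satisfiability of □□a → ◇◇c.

Satisfiable

1. □□a → ◇◇c, 0
2. ◇◇c, 0
3. ◇c, 1
4. c, 2
Accessibility: 0R0, 0R1, 0R2, 1R1, 1R2, 2R2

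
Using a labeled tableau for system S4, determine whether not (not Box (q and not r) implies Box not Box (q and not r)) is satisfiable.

Satisfiable (open branch found)

1. not (not Box (q and not r) implies Box not Box (q and not r)), w0
2. not Box (q and not r), w0   [neg-implies-rule on 1]
3. not Box not Box (q and not r), w0   [neg-implies-rule on 1]
4. not (q and not r), w1   [neg-Box-rule on 2: fresh world w1, w0Rw1]
5. r, w1   [neg-and-rule on 4 (branches; this branch)]
6. Box (q and not r), w2   [neg-Box-rule on 3: fresh world w2, w0Rw2]
7. q and not r, w2   [Box-rule on 6 via w2Rw2]
8. q, w2   [and-rule on 7]
9. not r, w2   [and-rule on 7]
Accessibility: w0Rw0, w0Rw1, w0Rw2, w1Rw1, w2Rw2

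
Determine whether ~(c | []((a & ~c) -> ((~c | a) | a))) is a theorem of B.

No, not valid

Tableau for the negation c | []((a & ~c) -> ((~c | a) | a)):
1. c | []((a & ~c) -> ((~c | a) | a)), u
2. []((a & ~c) -> ((~c | a) | a)), u   [|-rule on 1 (branches; this branch)]
3. (a & ~c) -> ((~c | a) | a), u   [[]-rule on 2 via uRu]
4. (~c | a) | a, u   [->-rule on 3 (branches; this branch)]
5. a, u   [|-rule on 4 (branches; this branch)]
Accessibility: uRu
The negation has an open branch (countermodel exists).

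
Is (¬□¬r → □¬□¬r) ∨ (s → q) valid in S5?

Valid

Tableau for the negation ¬((¬□¬r → □¬□¬r) ∨ (s → q)):
1. ¬((¬□¬r → □¬□¬r) ∨ (s → q)), 0
2. ¬(¬□¬r → □¬□¬r), 0
3. ¬(s → q), 0
4. ¬□¬r, 0
5. ¬□¬□¬r, 0
6. s, 0
7. ¬q, 0
8. r, 1
9. □¬r, 2
10. ¬r, 0
11. ¬r, 1
Accessibility: 0R0, 0R1, 0R2, 1R0, 1R1, 1R2, 2R0, 2R1, 2R2
Branch closes: r and ¬r both at 1.
All branches of the negation close; one closing branch shown above.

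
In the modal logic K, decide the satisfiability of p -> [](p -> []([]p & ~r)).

1. p -> [](p -> []([]p & ~r)), w0
2. [](p -> []([]p & ~r)), w0

Satisfiable (open branch found)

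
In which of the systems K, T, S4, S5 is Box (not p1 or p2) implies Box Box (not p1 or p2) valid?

S4, S5

S4-tableau for the negation not (Box (not p1 or p2) implies Box Box (not p1 or p2)):
1. not (Box (not p1 or p2) implies Box Box (not p1 or p2)), u
2. Box (not p1 or p2), u   [neg-implies-rule on 1]
3. not Box Box (not p1 or p2), u   [neg-implies-rule on 1]
4. not p1 or p2, u   [Box-rule on 2 via uRu]
5. p2, u   [or-rule on 4 (branches; this branch)]
6. not Box (not p1 or p2), v   [neg-Box-rule on 3: fresh world v, uRv]
7. not p1 or p2, v   [Box-rule on 2 via uRv]
8. p2, v   [or-rule on 7 (branches; this branch)]
9. not (not p1 or p2), w   [neg-Box-rule on 6: fresh world w, vRw]
10. p1, w   [neg-or-rule on 9]
11. not p2, w   [neg-or-rule on 9]
12. not p1 or p2, w   [Box-rule on 2 via uRw]
13. p2, w   [or-rule on 12 (branches; this branch)]
Accessibility: uRu, uRv, uRw, vRv, vRw, wRw
Branch closes: p2 and not p2 both at w.
Every branch closes (one shown): valid in S4, hence also in S5 (every theorem of S4 is a theorem of S5).
T-tableau for the negation not (Box (not p1 or p2) implies Box Box (not p1 or p2)):
1. not (Box (not p1 or p2) implies Box Box (not p1 or p2)), u
2. Box (not p1 or p2), u   [neg-implies-rule on 1]
3. not Box Box (not p1 or p2), u   [neg-implies-rule on 1]
4. not p1 or p2, u   [Box-rule on 2 via uRu]
5. p2, u   [or-rule on 4 (branches; this branch)]
6. not Box (not p1 or p2), v   [neg-Box-rule on 3: fresh world v, uRv]
7. not p1 or p2, v   [Box-rule on 2 via uRv]
8. p2, v   [or-rule on 7 (branches; this branch)]
9. not (not p1 or p2), w   [neg-Box-rule on 6: fresh world w, vRw]
10. p1, w   [neg-or-rule on 9]
11. not p2, w   [neg-or-rule on 9]
Accessibility: uRu, uRv, vRv, vRw, wRw
Complete open branch: countermodel on a T-frame, so not valid in T, nor in K (the same frame is also a K-frame).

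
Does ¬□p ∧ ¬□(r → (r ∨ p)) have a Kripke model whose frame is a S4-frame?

No, unsatisfiable

1. ¬□p ∧ ¬□(r → (r ∨ p)), 0
2. ¬□p, 0
3. ¬□(r → (r ∨ p)), 0
4. ¬p, 1
5. ¬(r → (r ∨ p)), 2
6. r, 2
7. ¬(r ∨ p), 2
8. ¬r, 2
9. ¬p, 2
Accessibility: 0R0, 0R1, 0R2, 1R1, 2R2
Branch closes: r and ¬r both at 2.
(One branch shown.) All branches close.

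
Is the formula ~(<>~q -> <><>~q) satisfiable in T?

1. ~(<>~q -> <><>~q), u
2. <>~q, u
3. ~<><>~q, u
4. ~<>~q, u
5. q, u
6. ~q, v
7. ~<>~q, v
8. q, v
Accessibility: uRu, uRv, vRv
Branch closes: q and ~q both at v.
All branches of the tableau close; one closing branch shown above.

No, unsatisfiable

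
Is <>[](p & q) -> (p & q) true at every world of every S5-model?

Tableau for the negation ~(<>[](p & q) -> (p & q)):
1. ~(<>[](p & q) -> (p & q)), u
2. <>[](p & q), u
3. ~(p & q), u
4. ~q, u
5. [](p & q), v
6. p & q, u
7. p, u
8. q, u
Accessibility: uRu, uRv, vRu, vRv
Branch closes: q and ~q both at u.
All branches of the negation close; one closing branch shown above.

Valid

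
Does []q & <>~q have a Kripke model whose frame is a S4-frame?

1. []q & <>~q, u
2. []q, u   [&-rule on 1]
3. <>~q, u   [&-rule on 1]
4. q, u   [[]-rule on 2 via uRu]
5. ~q, v   [<>-rule on 3: fresh world v, uRv]
6. q, v   [[]-rule on 2 via uRv]
Accessibility: uRu, uRv, vRv
Branch closes: q and ~q both at v.
(One branch shown.) All branches close.

Unsatisfiable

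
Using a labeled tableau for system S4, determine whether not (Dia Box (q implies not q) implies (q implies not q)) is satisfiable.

1. not (Dia Box (q implies not q) implies (q implies not q)), u
2. Dia Box (q implies not q), u   [neg-implies-rule on 1]
3. not (q implies not q), u   [neg-implies-rule on 1]
4. q, u   [neg-implies-rule on 3]
5. Box (q implies not q), v   [Dia-rule on 2: fresh world v, uRv]
6. q implies not q, v   [Box-rule on 5 via vRv]
7. not q, v   [implies-rule on 6 (branches; this branch)]
Accessibility: uRu, uRv, vRv

Satisfiable (open branch found)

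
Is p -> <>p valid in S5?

Tableau for the negation ~(p -> <>p):
1. ~(p -> <>p), 0
2. p, 0
3. ~<>p, 0
4. ~p, 0
Accessibility: 0R0
Branch closes: p and ~p both at 0.
All branches of the negation close; one closing branch shown above.

Yes, valid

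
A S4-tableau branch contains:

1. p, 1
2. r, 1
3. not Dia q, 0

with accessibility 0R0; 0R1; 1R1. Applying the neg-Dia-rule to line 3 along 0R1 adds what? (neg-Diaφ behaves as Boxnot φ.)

not q, 1

neg-Diaφ behaves as Boxnot φ: propagate the negated body to each accessible world.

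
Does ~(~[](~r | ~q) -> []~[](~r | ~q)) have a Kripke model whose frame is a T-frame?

1. ~(~[](~r | ~q) -> []~[](~r | ~q)), 0
2. ~[](~r | ~q), 0
3. ~[]~[](~r | ~q), 0
4. ~(~r | ~q), 1
5. r, 1
6. q, 1
7. [](~r | ~q), 2
8. ~r | ~q, 2
9. ~q, 2
Accessibility: 0R0, 0R1, 0R2, 1R1, 2R2

Yes, satisfiable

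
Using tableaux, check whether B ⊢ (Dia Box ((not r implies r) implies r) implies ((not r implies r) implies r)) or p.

Tableau for the negation not ((Dia Box ((not r implies r) implies r) implies ((not r implies r) implies r)) or p):
1. not ((Dia Box ((not r implies r) implies r) implies ((not r implies r) implies r)) or p), u
2. not (Dia Box ((not r implies r) implies r) implies ((not r implies r) implies r)), u   [neg-or-rule on 1]
3. not p, u   [neg-or-rule on 1]
4. Dia Box ((not r implies r) implies r), u   [neg-implies-rule on 2]
5. not ((not r implies r) implies r), u   [neg-implies-rule on 2]
6. not r implies r, u   [neg-implies-rule on 5]
7. not r, u   [neg-implies-rule on 5]
8. r, u   [implies-rule on 6 (branches; this branch)]
Accessibility: uRu
Branch closes: r and not r both at u.
Every branch of the negation's tableau closes; the branch above is one of them.

Yes, valid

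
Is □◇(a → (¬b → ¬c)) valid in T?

Tableau for the negation ¬□◇(a → (¬b → ¬c)):
1. ¬□◇(a → (¬b → ¬c)), u
2. ¬◇(a → (¬b → ¬c)), v
3. ¬(a → (¬b → ¬c)), v
4. a, v
5. ¬(¬b → ¬c), v
6. ¬b, v
7. c, v
Accessibility: uRu, uRv, vRv
The negation has an open branch (countermodel exists).

No, not valid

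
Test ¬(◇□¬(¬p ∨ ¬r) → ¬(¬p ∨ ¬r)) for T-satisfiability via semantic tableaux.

1. ¬(◇□¬(¬p ∨ ¬r) → ¬(¬p ∨ ¬r)), 0
2. ◇□¬(¬p ∨ ¬r), 0   [¬→-rule on 1]
3. ¬p ∨ ¬r, 0   [¬→-rule on 1]
4. ¬r, 0   [∨-rule on 3 (branches; this branch)]
5. □¬(¬p ∨ ¬r), 1   [◇-rule on 2: fresh world 1, 0R1]
6. ¬(¬p ∨ ¬r), 1   [□-rule on 5 via 1R1]
7. p, 1   [¬∨-rule on 6]
8. r, 1   [¬∨-rule on 6]
Accessibility: 0R0, 0R1, 1R1

Yes, satisfiable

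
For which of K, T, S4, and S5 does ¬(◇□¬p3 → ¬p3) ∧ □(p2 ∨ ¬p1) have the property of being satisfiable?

S5-tableau for the formula:
1. ¬(◇□¬p3 → ¬p3) ∧ □(p2 ∨ ¬p1), 0
2. ¬(◇□¬p3 → ¬p3), 0   [∧-rule on 1]
3. □(p2 ∨ ¬p1), 0   [∧-rule on 1]
4. ◇□¬p3, 0   [¬→-rule on 2]
5. p3, 0   [¬→-rule on 2]
6. p2 ∨ ¬p1, 0   [□-rule on 3 via 0R0]
7. ¬p1, 0   [∨-rule on 6 (branches; this branch)]
8. □¬p3, 1   [◇-rule on 4: fresh world 1, 0R1]
9. p2 ∨ ¬p1, 1   [□-rule on 3 via 0R1]
10. ¬p3, 0   [□-rule on 8 via 1R0]
Accessibility: 0R0, 0R1, 1R0, 1R1
Branch closes: p3 and ¬p3 both at 0.
Every branch closes (one shown): unsatisfiable in S5.
S4-tableau for the formula:
1. ¬(◇□¬p3 → ¬p3) ∧ □(p2 ∨ ¬p1), 0
2. ¬(◇□¬p3 → ¬p3), 0   [∧-rule on 1]
3. □(p2 ∨ ¬p1), 0   [∧-rule on 1]
4. ◇□¬p3, 0   [¬→-rule on 2]
5. p3, 0   [¬→-rule on 2]
6. p2 ∨ ¬p1, 0   [□-rule on 3 via 0R0]
7. ¬p1, 0   [∨-rule on 6 (branches; this branch)]
8. □¬p3, 1   [◇-rule on 4: fresh world 1, 0R1]
9. p2 ∨ ¬p1, 1   [□-rule on 3 via 0R1]
10. ¬p3, 1   [□-rule on 8 via 1R1]
11. ¬p1, 1   [∨-rule on 9 (branches; this branch)]
Accessibility: 0R0, 0R1, 1R1
Complete open branch: satisfiable in S4, hence also in K, T (this S4-model is also a K-model and a T-model).

K, T, S4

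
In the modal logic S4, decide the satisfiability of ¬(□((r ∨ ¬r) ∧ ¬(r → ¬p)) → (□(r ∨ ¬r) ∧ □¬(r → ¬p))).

No, unsatisfiable

1. ¬(□((r ∨ ¬r) ∧ ¬(r → ¬p)) → (□(r ∨ ¬r) ∧ □¬(r → ¬p))), u
2. □((r ∨ ¬r) ∧ ¬(r → ¬p)), u
3. ¬(□(r ∨ ¬r) ∧ □¬(r → ¬p)), u
4. (r ∨ ¬r) ∧ ¬(r → ¬p), u
5. r ∨ ¬r, u
6. ¬(r → ¬p), u
7. r, u
8. p, u
9. ¬□¬(r → ¬p), u
10. r → ¬p, v
11. (r ∨ ¬r) ∧ ¬(r → ¬p), v
12. r ∨ ¬r, v
13. ¬(r → ¬p), v
14. r, v
15. p, v
16. ¬p, v
Accessibility: uRu, uRv, vRv
Branch closes: p and ¬p both at v.
(One branch shown.) All branches close.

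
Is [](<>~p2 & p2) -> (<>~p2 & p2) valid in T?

Tableau for the negation ~([](<>~p2 & p2) -> (<>~p2 & p2)):
1. ~([](<>~p2 & p2) -> (<>~p2 & p2)), w0
2. [](<>~p2 & p2), w0
3. ~(<>~p2 & p2), w0
4. <>~p2 & p2, w0
5. <>~p2, w0
6. p2, w0
7. ~<>~p2, w0
8. ~p2, w1
9. <>~p2 & p2, w1
10. <>~p2, w1
11. p2, w1
Accessibility: w0Rw0, w0Rw1, w1Rw1
Branch closes: p2 and ~p2 both at w1.
All branches of the negation close; one closing branch shown above.

Yes, valid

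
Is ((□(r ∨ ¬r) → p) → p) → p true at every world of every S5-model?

Tableau for the negation ¬(((□(r ∨ ¬r) → p) → p) → p):
1. ¬(((□(r ∨ ¬r) → p) → p) → p), w0
2. (□(r ∨ ¬r) → p) → p, w0
3. ¬p, w0
4. ¬(□(r ∨ ¬r) → p), w0
5. □(r ∨ ¬r), w0
6. r ∨ ¬r, w0
7. ¬r, w0
Accessibility: w0Rw0
The negation has an open branch (countermodel exists).

Not valid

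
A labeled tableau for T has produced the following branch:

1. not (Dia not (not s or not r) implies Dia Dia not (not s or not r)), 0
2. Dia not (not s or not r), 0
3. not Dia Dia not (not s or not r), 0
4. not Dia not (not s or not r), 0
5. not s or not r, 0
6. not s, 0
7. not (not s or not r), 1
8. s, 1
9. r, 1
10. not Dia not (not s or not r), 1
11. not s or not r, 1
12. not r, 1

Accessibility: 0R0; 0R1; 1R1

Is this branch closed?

Closed

Both r and not r appear at 1.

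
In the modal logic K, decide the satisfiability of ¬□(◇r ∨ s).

1. ¬□(◇r ∨ s), u
2. ¬(◇r ∨ s), v
3. ¬◇r, v
4. ¬s, v
Accessibility: uRv

Satisfiable (open branch found)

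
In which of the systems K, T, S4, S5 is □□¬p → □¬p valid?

T, S4, S5

T-tableau for the negation ¬(□□¬p → □¬p):
1. ¬(□□¬p → □¬p), u
2. □□¬p, u
3. ¬□¬p, u
4. □¬p, u
5. ¬p, u
6. p, v
7. □¬p, v
8. ¬p, v
Accessibility: uRu, uRv, vRv
Branch closes: p and ¬p both at v.
Every branch closes (one shown): valid in T, hence also in S4, S5 (every theorem of T is a theorem of S4 and S5).
K-tableau for the negation ¬(□□¬p → □¬p):
1. ¬(□□¬p → □¬p), u
2. □□¬p, u
3. ¬□¬p, u
4. p, v
5. □¬p, v
Accessibility: uRv
Complete open branch: countermodel on a K-frame, so not valid in K.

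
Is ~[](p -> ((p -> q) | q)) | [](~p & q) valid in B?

Tableau for the negation ~(~[](p -> ((p -> q) | q)) | [](~p & q)):
1. ~(~[](p -> ((p -> q) | q)) | [](~p & q)), w0
2. [](p -> ((p -> q) | q)), w0
3. ~[](~p & q), w0
4. p -> ((p -> q) | q), w0
5. (p -> q) | q, w0
6. q, w0
7. ~(~p & q), w1
8. p -> ((p -> q) | q), w1
9. ~q, w1
10. (p -> q) | q, w1
11. p -> q, w1
12. ~p, w1
Accessibility: w0Rw0, w0Rw1, w1Rw0, w1Rw1
The negation has an open branch (countermodel exists).

Not valid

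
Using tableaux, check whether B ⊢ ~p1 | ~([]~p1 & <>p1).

Valid

Tableau for the negation ~(~p1 | ~([]~p1 & <>p1)):
1. ~(~p1 | ~([]~p1 & <>p1)), u
2. p1, u
3. []~p1 & <>p1, u
4. []~p1, u
5. <>p1, u
6. ~p1, u
Accessibility: uRu
Branch closes: p1 and ~p1 both at u.
All branches of the negation close; one closing branch shown above.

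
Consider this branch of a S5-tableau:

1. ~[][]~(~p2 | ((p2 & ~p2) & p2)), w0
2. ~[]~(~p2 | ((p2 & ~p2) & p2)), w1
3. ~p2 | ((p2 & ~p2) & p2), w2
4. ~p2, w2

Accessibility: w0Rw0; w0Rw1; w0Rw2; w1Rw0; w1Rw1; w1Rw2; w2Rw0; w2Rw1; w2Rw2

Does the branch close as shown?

There is no literal clash: for every atom and world, at most one sign appears.

Open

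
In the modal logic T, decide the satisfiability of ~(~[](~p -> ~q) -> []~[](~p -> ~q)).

Satisfiable (open branch found)

1. ~(~[](~p -> ~q) -> []~[](~p -> ~q)), u
2. ~[](~p -> ~q), u   [~->-rule on 1]
3. ~[]~[](~p -> ~q), u   [~->-rule on 1]
4. ~(~p -> ~q), v   [~[]-rule on 2: fresh world v, uRv]
5. ~p, v   [~->-rule on 4]
6. q, v   [~->-rule on 4]
7. [](~p -> ~q), w   [~[]-rule on 3: fresh world w, uRw]
8. ~p -> ~q, w   [[]-rule on 7 via wRw]
9. ~q, w   [->-rule on 8 (branches; this branch)]
Accessibility: uRu, uRv, uRw, vRv, wRw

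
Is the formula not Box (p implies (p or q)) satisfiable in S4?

Unsatisfiable

1. not Box (p implies (p or q)), w0
2. not (p implies (p or q)), w1   [neg-Box-rule on 1: fresh world w1, w0Rw1]
3. p, w1   [neg-implies-rule on 2]
4. not (p or q), w1   [neg-implies-rule on 2]
5. not p, w1   [neg-or-rule on 4]
6. not q, w1   [neg-or-rule on 4]
Accessibility: w0Rw0, w0Rw1, w1Rw1
Branch closes: p and not p both at w1.
Every branch closes; the branch above is one of them.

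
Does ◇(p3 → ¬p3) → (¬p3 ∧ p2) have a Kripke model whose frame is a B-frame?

Yes, satisfiable

1. ◇(p3 → ¬p3) → (¬p3 ∧ p2), 0
2. ¬p3 ∧ p2, 0   [→-rule on 1 (branches; this branch)]
3. ¬p3, 0   [∧-rule on 2]
4. p2, 0   [∧-rule on 2]
Accessibility: 0R0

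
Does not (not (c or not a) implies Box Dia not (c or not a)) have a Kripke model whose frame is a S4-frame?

Satisfiable (open branch found)

1. not (not (c or not a) implies Box Dia not (c or not a)), w0
2. not (c or not a), w0
3. not Box Dia not (c or not a), w0
4. not c, w0
5. a, w0
6. not Dia not (c or not a), w1
7. c or not a, w1
8. not a, w1
Accessibility: w0Rw0, w0Rw1, w1Rw1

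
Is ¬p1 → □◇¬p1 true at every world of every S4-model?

Tableau for the negation ¬(¬p1 → □◇¬p1):
1. ¬(¬p1 → □◇¬p1), u
2. ¬p1, u
3. ¬□◇¬p1, u
4. ¬◇¬p1, v
5. p1, v
Accessibility: uRu, uRv, vRv
The negation has an open branch (countermodel exists).

No, not valid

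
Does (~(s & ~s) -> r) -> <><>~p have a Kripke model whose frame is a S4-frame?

1. (~(s & ~s) -> r) -> <><>~p, 0
2. <><>~p, 0
3. <>~p, 1
4. ~p, 2
Accessibility: 0R0, 0R1, 0R2, 1R1, 1R2, 2R2

Yes, satisfiable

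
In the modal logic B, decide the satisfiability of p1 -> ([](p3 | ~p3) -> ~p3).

1. p1 -> ([](p3 | ~p3) -> ~p3), 0
2. [](p3 | ~p3) -> ~p3, 0
3. ~p3, 0
Accessibility: 0R0

Yes, satisfiable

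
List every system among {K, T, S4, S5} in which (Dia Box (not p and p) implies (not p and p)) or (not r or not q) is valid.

K-tableau for the negation not ((Dia Box (not p and p) implies (not p and p)) or (not r or not q)):
1. not ((Dia Box (not p and p) implies (not p and p)) or (not r or not q)), w0
2. not (Dia Box (not p and p) implies (not p and p)), w0
3. not (not r or not q), w0
4. Dia Box (not p and p), w0
5. not (not p and p), w0
6. r, w0
7. q, w0
8. not p, w0
9. Box (not p and p), w1
Accessibility: w0Rw1
Complete open branch: countermodel on a K-frame, so not valid in K.
T-tableau for the negation not ((Dia Box (not p and p) implies (not p and p)) or (not r or not q)):
1. not ((Dia Box (not p and p) implies (not p and p)) or (not r or not q)), w0
2. not (Dia Box (not p and p) implies (not p and p)), w0
3. not (not r or not q), w0
4. Dia Box (not p and p), w0
5. not (not p and p), w0
6. r, w0
7. q, w0
8. not p, w0
9. Box (not p and p), w1
10. not p and p, w1
11. not p, w1
12. p, w1
Accessibility: w0Rw0, w0Rw1, w1Rw1
Branch closes: p and not p both at w1.
Every branch closes (one shown): valid in T, hence also in S4, S5 (every theorem of T is a theorem of S4 and S5).

T, S4, S5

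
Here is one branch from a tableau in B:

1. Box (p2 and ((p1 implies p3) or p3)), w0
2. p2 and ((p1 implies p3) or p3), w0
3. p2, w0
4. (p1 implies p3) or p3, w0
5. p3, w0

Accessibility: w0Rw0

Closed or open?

Not closed

No atom appears with both signs at the same world.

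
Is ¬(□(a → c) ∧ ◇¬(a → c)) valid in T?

Valid

Tableau for the negation □(a → c) ∧ ◇¬(a → c):
1. □(a → c) ∧ ◇¬(a → c), 0
2. □(a → c), 0
3. ◇¬(a → c), 0
4. a → c, 0
5. c, 0
6. ¬(a → c), 1
7. a, 1
8. ¬c, 1
9. a → c, 1
10. c, 1
Accessibility: 0R0, 0R1, 1R1
Branch closes: c and ¬c both at 1.
All branches of the negation close; one closing branch shown above.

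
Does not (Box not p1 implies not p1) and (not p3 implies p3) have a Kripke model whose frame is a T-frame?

1. not (Box not p1 implies not p1) and (not p3 implies p3), w0
2. not (Box not p1 implies not p1), w0
3. not p3 implies p3, w0
4. Box not p1, w0
5. p1, w0
6. not p1, w0
Accessibility: w0Rw0
Branch closes: p1 and not p1 both at w0.
All branches of the tableau close; one closing branch shown above.

Unsatisfiable (every branch closes)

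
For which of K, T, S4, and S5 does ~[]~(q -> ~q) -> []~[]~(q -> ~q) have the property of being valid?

S5

S4-tableau for the negation ~(~[]~(q -> ~q) -> []~[]~(q -> ~q)):
1. ~(~[]~(q -> ~q) -> []~[]~(q -> ~q)), u
2. ~[]~(q -> ~q), u
3. ~[]~[]~(q -> ~q), u
4. q -> ~q, v
5. ~q, v
6. []~(q -> ~q), w
7. ~(q -> ~q), w
8. q, w
Accessibility: uRu, uRv, uRw, vRv, wRw
Complete open branch: countermodel on an S4-frame, so not valid in S4, nor in K, T (the same frame is also a K-frame and a T-frame).
S5-tableau for the negation ~(~[]~(q -> ~q) -> []~[]~(q -> ~q)):
1. ~(~[]~(q -> ~q) -> []~[]~(q -> ~q)), u
2. ~[]~(q -> ~q), u
3. ~[]~[]~(q -> ~q), u
4. q -> ~q, v
5. ~q, v
6. []~(q -> ~q), w
7. ~(q -> ~q), u
8. q, u
9. ~(q -> ~q), v
10. q, v
Accessibility: uRu, uRv, uRw, vRu, vRv, vRw, wRu, wRv, wRw
Branch closes: q and ~q both at v.
Every branch closes (one shown): valid in S5.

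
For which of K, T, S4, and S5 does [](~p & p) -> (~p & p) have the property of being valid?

T-tableau for the negation ~([](~p & p) -> (~p & p)):
1. ~([](~p & p) -> (~p & p)), u
2. [](~p & p), u   [~->-rule on 1]
3. ~(~p & p), u   [~->-rule on 1]
4. ~p & p, u   [[]-rule on 2 via uRu]
5. ~p, u   [&-rule on 4]
6. p, u   [&-rule on 4]
Accessibility: uRu
Branch closes: p and ~p both at u.
Every branch closes (one shown): valid in T, hence also in S4, S5 (every theorem of T is a theorem of S4 and S5).
K-tableau for the negation ~([](~p & p) -> (~p & p)):
1. ~([](~p & p) -> (~p & p)), u
2. [](~p & p), u   [~->-rule on 1]
3. ~(~p & p), u   [~->-rule on 1]
4. ~p, u   [~&-rule on 3 (branches; this branch)]
Complete open branch: countermodel on a K-frame, so not valid in K.

T, S4, S5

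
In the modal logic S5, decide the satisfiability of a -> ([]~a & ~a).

Yes, satisfiable

1. a -> ([]~a & ~a), w0
2. []~a & ~a, w0   [->-rule on 1 (branches; this branch)]
3. []~a, w0   [&-rule on 2]
4. ~a, w0   [&-rule on 2]
Accessibility: w0Rw0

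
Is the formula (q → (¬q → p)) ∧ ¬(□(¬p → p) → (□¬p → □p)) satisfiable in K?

1. (q → (¬q → p)) ∧ ¬(□(¬p → p) → (□¬p → □p)), u
2. q → (¬q → p), u
3. ¬(□(¬p → p) → (□¬p → □p)), u
4. □(¬p → p), u
5. ¬(□¬p → □p), u
6. □¬p, u
7. ¬□p, u
8. ¬q → p, u
9. p, u
10. ¬p, v
11. ¬p → p, v
12. p, v
Accessibility: uRv
Branch closes: p and ¬p both at v.
Every branch closes; the branch above is one of them.

Unsatisfiable (every branch closes)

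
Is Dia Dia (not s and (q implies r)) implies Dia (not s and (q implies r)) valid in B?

Invalid (countermodel exists)

Tableau for the negation not (Dia Dia (not s and (q implies r)) implies Dia (not s and (q implies r))):
1. not (Dia Dia (not s and (q implies r)) implies Dia (not s and (q implies r))), 0
2. Dia Dia (not s and (q implies r)), 0
3. not Dia (not s and (q implies r)), 0
4. not (not s and (q implies r)), 0
5. not (q implies r), 0
6. q, 0
7. not r, 0
8. Dia (not s and (q implies r)), 1
9. not (not s and (q implies r)), 1
10. not (q implies r), 1
11. q, 1
12. not r, 1
13. not s and (q implies r), 2
14. not s, 2
15. q implies r, 2
16. r, 2
Accessibility: 0R0, 0R1, 1R0, 1R1, 1R2, 2R1, 2R2
The negation has an open branch (countermodel exists).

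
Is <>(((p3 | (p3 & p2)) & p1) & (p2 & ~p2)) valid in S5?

Tableau for the negation ~<>(((p3 | (p3 & p2)) & p1) & (p2 & ~p2)):
1. ~<>(((p3 | (p3 & p2)) & p1) & (p2 & ~p2)), 0
2. ~(((p3 | (p3 & p2)) & p1) & (p2 & ~p2)), 0   [~<>-rule on 1 via 0R0]
3. ~(p2 & ~p2), 0   [~&-rule on 2 (branches; this branch)]
4. p2, 0   [~&-rule on 3 (branches; this branch)]
Accessibility: 0R0
The negation has an open branch (countermodel exists).

No, not valid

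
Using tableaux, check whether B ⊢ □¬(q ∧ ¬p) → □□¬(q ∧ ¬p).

Tableau for the negation ¬(□¬(q ∧ ¬p) → □□¬(q ∧ ¬p)):
1. ¬(□¬(q ∧ ¬p) → □□¬(q ∧ ¬p)), w0
2. □¬(q ∧ ¬p), w0   [¬→-rule on 1]
3. ¬□□¬(q ∧ ¬p), w0   [¬→-rule on 1]
4. ¬(q ∧ ¬p), w0   [□-rule on 2 via w0Rw0]
5. p, w0   [¬∧-rule on 4 (branches; this branch)]
6. ¬□¬(q ∧ ¬p), w1   [¬□-rule on 3: fresh world w1, w0Rw1]
7. ¬(q ∧ ¬p), w1   [□-rule on 2 via w0Rw1]
8. p, w1   [¬∧-rule on 7 (branches; this branch)]
9. q ∧ ¬p, w2   [¬□-rule on 6: fresh world w2, w1Rw2]
10. q, w2   [∧-rule on 9]
11. ¬p, w2   [∧-rule on 9]
Accessibility: w0Rw0, w0Rw1, w1Rw0, w1Rw1, w1Rw2, w2Rw1, w2Rw2
The negation has an open branch (countermodel exists).

No, not valid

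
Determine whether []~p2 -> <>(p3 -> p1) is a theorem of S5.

Tableau for the negation ~([]~p2 -> <>(p3 -> p1)):
1. ~([]~p2 -> <>(p3 -> p1)), u
2. []~p2, u
3. ~<>(p3 -> p1), u
4. ~p2, u
5. ~(p3 -> p1), u
6. p3, u
7. ~p1, u
Accessibility: uRu
The negation has an open branch (countermodel exists).

Invalid (countermodel exists)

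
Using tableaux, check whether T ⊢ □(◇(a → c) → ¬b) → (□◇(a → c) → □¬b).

Valid

Tableau for the negation ¬(□(◇(a → c) → ¬b) → (□◇(a → c) → □¬b)):
1. ¬(□(◇(a → c) → ¬b) → (□◇(a → c) → □¬b)), u
2. □(◇(a → c) → ¬b), u
3. ¬(□◇(a → c) → □¬b), u
4. □◇(a → c), u
5. ¬□¬b, u
6. ◇(a → c) → ¬b, u
7. ◇(a → c), u
8. ¬b, u
9. b, v
10. ◇(a → c) → ¬b, v
11. ◇(a → c), v
12. ¬◇(a → c), v
13. ¬(a → c), v
14. a, v
15. ¬c, v
16. a → c, w
17. ◇(a → c) → ¬b, w
18. ◇(a → c), w
19. c, w
20. ¬b, w
21. a → c, x
22. ¬(a → c), x
23. a, x
24. ¬c, x
25. c, x
Accessibility: uRu, uRv, uRw, vRv, vRx, wRw, xRx
Branch closes: c and ¬c both at x.
Every branch of the negation's tableau closes; the branch above is one of them.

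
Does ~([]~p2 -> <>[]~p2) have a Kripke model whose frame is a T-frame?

No, unsatisfiable

1. ~([]~p2 -> <>[]~p2), u
2. []~p2, u   [~->-rule on 1]
3. ~<>[]~p2, u   [~->-rule on 1]
4. ~p2, u   [[]-rule on 2 via uRu]
5. ~[]~p2, u   [~<>-rule on 3 via uRu]
6. p2, v   [~[]-rule on 5: fresh world v, uRv]
7. ~p2, v   [[]-rule on 2 via uRv]
Accessibility: uRu, uRv, vRv
Branch closes: p2 and ~p2 both at v.
(One branch shown.) All branches close.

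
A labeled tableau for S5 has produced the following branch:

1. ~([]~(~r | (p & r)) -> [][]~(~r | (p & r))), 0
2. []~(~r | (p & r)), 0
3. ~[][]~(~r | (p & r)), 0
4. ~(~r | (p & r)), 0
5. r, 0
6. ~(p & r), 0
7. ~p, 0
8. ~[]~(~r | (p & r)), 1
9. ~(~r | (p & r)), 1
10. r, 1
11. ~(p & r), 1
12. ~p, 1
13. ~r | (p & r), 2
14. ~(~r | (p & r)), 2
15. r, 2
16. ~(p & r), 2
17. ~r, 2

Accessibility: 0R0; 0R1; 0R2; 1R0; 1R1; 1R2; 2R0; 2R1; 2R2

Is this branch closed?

Closed

Both r and ~r appear at 2.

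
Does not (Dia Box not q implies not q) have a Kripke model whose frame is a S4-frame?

1. not (Dia Box not q implies not q), 0
2. Dia Box not q, 0
3. q, 0
4. Box not q, 1
5. not q, 1
Accessibility: 0R0, 0R1, 1R1

Yes, satisfiable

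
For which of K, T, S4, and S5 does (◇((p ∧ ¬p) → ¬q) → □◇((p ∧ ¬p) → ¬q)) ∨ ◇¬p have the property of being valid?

T, S4, S5

T-tableau for the negation ¬((◇((p ∧ ¬p) → ¬q) → □◇((p ∧ ¬p) → ¬q)) ∨ ◇¬p):
1. ¬((◇((p ∧ ¬p) → ¬q) → □◇((p ∧ ¬p) → ¬q)) ∨ ◇¬p), 0
2. ¬(◇((p ∧ ¬p) → ¬q) → □◇((p ∧ ¬p) → ¬q)), 0
3. ¬◇¬p, 0
4. ◇((p ∧ ¬p) → ¬q), 0
5. ¬□◇((p ∧ ¬p) → ¬q), 0
6. p, 0
7. (p ∧ ¬p) → ¬q, 1
8. p, 1
9. ¬(p ∧ ¬p), 1
10. ¬◇((p ∧ ¬p) → ¬q), 2
11. p, 2
12. ¬((p ∧ ¬p) → ¬q), 2
13. p ∧ ¬p, 2
14. q, 2
15. ¬p, 2
Accessibility: 0R0, 0R1, 0R2, 1R1, 2R2
Branch closes: p and ¬p both at 2.
Every branch closes (one shown): valid in T, hence also in S4, S5 (every theorem of T is a theorem of S4 and S5).
K-tableau for the negation ¬((◇((p ∧ ¬p) → ¬q) → □◇((p ∧ ¬p) → ¬q)) ∨ ◇¬p):
1. ¬((◇((p ∧ ¬p) → ¬q) → □◇((p ∧ ¬p) → ¬q)) ∨ ◇¬p), 0
2. ¬(◇((p ∧ ¬p) → ¬q) → □◇((p ∧ ¬p) → ¬q)), 0
3. ¬◇¬p, 0
4. ◇((p ∧ ¬p) → ¬q), 0
5. ¬□◇((p ∧ ¬p) → ¬q), 0
6. (p ∧ ¬p) → ¬q, 1
7. p, 1
8. ¬q, 1
9. ¬◇((p ∧ ¬p) → ¬q), 2
10. p, 2
Accessibility: 0R1, 0R2
Complete open branch: countermodel on a K-frame, so not valid in K.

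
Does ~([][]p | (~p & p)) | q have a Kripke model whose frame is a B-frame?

Satisfiable

1. ~([][]p | (~p & p)) | q, u
2. q, u
Accessibility: uRu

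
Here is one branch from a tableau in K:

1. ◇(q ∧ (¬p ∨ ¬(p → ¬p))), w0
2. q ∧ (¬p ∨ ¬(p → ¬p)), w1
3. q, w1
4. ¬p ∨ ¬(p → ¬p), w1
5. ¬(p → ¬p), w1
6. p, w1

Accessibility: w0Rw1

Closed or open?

No world carries both an atom and its negation.

Open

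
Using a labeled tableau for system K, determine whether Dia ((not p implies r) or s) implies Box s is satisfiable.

Satisfiable

1. Dia ((not p implies r) or s) implies Box s, u
2. Box s, u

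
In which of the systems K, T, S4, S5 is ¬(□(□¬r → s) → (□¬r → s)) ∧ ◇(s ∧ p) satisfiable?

K-tableau for the formula:
1. ¬(□(□¬r → s) → (□¬r → s)) ∧ ◇(s ∧ p), u
2. ¬(□(□¬r → s) → (□¬r → s)), u
3. ◇(s ∧ p), u
4. □(□¬r → s), u
5. ¬(□¬r → s), u
6. □¬r, u
7. ¬s, u
8. s ∧ p, v
9. s, v
10. p, v
11. □¬r → s, v
12. ¬r, v
Accessibility: uRv
Complete open branch: satisfiable in K.
T-tableau for the formula:
1. ¬(□(□¬r → s) → (□¬r → s)) ∧ ◇(s ∧ p), u
2. ¬(□(□¬r → s) → (□¬r → s)), u
3. ◇(s ∧ p), u
4. □(□¬r → s), u
5. ¬(□¬r → s), u
6. □¬r, u
7. ¬s, u
8. □¬r → s, u
9. ¬r, u
10. ¬□¬r, u
11. s ∧ p, v
12. s, v
13. p, v
14. □¬r → s, v
15. ¬r, v
16. r, w
17. □¬r → s, w
18. ¬r, w
Accessibility: uRu, uRv, uRw, vRv, wRw
Branch closes: r and ¬r both at w.
Every branch closes (one shown): unsatisfiable in T, hence also in S4, S5 (every S4/S5-frame is a T-frame).

K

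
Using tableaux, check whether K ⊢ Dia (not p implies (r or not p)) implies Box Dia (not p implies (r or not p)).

Tableau for the negation not (Dia (not p implies (r or not p)) implies Box Dia (not p implies (r or not p))):
1. not (Dia (not p implies (r or not p)) implies Box Dia (not p implies (r or not p))), w0
2. Dia (not p implies (r or not p)), w0   [neg-implies-rule on 1]
3. not Box Dia (not p implies (r or not p)), w0   [neg-implies-rule on 1]
4. not p implies (r or not p), w1   [Dia-rule on 2: fresh world w1, w0Rw1]
5. r or not p, w1   [implies-rule on 4 (branches; this branch)]
6. not p, w1   [or-rule on 5 (branches; this branch)]
7. not Dia (not p implies (r or not p)), w2   [neg-Box-rule on 3: fresh world w2, w0Rw2]
Accessibility: w0Rw1, w0Rw2
The negation has an open branch (countermodel exists).

No, not valid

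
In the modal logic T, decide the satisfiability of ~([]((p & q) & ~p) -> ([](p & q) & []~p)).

1. ~([]((p & q) & ~p) -> ([](p & q) & []~p)), 0
2. []((p & q) & ~p), 0
3. ~([](p & q) & []~p), 0
4. (p & q) & ~p, 0
5. p & q, 0
6. ~p, 0
7. p, 0
8. q, 0
Accessibility: 0R0
Branch closes: p and ~p both at 0.
(One branch shown.) All branches close.

No, unsatisfiable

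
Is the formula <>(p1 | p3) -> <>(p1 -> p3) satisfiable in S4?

Satisfiable (open branch found)

1. <>(p1 | p3) -> <>(p1 -> p3), u
2. <>(p1 -> p3), u
3. p1 -> p3, v
4. p3, v
Accessibility: uRu, uRv, vRv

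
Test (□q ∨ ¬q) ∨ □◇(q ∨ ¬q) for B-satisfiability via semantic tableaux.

Yes, satisfiable

1. (□q ∨ ¬q) ∨ □◇(q ∨ ¬q), 0
2. □◇(q ∨ ¬q), 0
3. ◇(q ∨ ¬q), 0
4. q ∨ ¬q, 1
5. ◇(q ∨ ¬q), 1
6. ¬q, 1
7. q ∨ ¬q, 2
8. ¬q, 2
Accessibility: 0R0, 0R1, 1R0, 1R1, 1R2, 2R1, 2R2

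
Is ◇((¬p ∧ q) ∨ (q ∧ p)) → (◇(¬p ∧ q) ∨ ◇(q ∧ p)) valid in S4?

Valid

Tableau for the negation ¬(◇((¬p ∧ q) ∨ (q ∧ p)) → (◇(¬p ∧ q) ∨ ◇(q ∧ p))):
1. ¬(◇((¬p ∧ q) ∨ (q ∧ p)) → (◇(¬p ∧ q) ∨ ◇(q ∧ p))), w0
2. ◇((¬p ∧ q) ∨ (q ∧ p)), w0
3. ¬(◇(¬p ∧ q) ∨ ◇(q ∧ p)), w0
4. ¬◇(¬p ∧ q), w0
5. ¬◇(q ∧ p), w0
6. ¬(¬p ∧ q), w0
7. ¬(q ∧ p), w0
8. ¬q, w0
9. ¬p, w0
10. (¬p ∧ q) ∨ (q ∧ p), w1
11. ¬(¬p ∧ q), w1
12. ¬(q ∧ p), w1
13. q ∧ p, w1
14. q, w1
15. p, w1
16. ¬p, w1
Accessibility: w0Rw0, w0Rw1, w1Rw1
Branch closes: p and ¬p both at w1.
Every branch of the negation's tableau closes; the branch above is one of them.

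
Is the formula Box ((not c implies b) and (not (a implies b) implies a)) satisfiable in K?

1. Box ((not c implies b) and (not (a implies b) implies a)), w0

Yes, satisfiable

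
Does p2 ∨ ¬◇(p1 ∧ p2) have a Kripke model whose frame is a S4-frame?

1. p2 ∨ ¬◇(p1 ∧ p2), 0
2. ¬◇(p1 ∧ p2), 0
3. ¬(p1 ∧ p2), 0
4. ¬p2, 0
Accessibility: 0R0

Satisfiable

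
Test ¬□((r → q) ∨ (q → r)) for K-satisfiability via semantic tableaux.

1. ¬□((r → q) ∨ (q → r)), w0
2. ¬((r → q) ∨ (q → r)), w1   [¬□-rule on 1: fresh world w1, w0Rw1]
3. ¬(r → q), w1   [¬∨-rule on 2]
4. ¬(q → r), w1   [¬∨-rule on 2]
5. r, w1   [¬→-rule on 3]
6. ¬q, w1   [¬→-rule on 3]
7. q, w1   [¬→-rule on 4]
8. ¬r, w1   [¬→-rule on 4]
Accessibility: w0Rw1
Branch closes: q and ¬q both at w1.
Every branch closes; the branch above is one of them.

No, unsatisfiable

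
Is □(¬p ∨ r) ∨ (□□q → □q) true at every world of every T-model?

Valid in T

Tableau for the negation ¬(□(¬p ∨ r) ∨ (□□q → □q)):
1. ¬(□(¬p ∨ r) ∨ (□□q → □q)), w0
2. ¬□(¬p ∨ r), w0
3. ¬(□□q → □q), w0
4. □□q, w0
5. ¬□q, w0
6. □q, w0
7. q, w0
8. ¬(¬p ∨ r), w1
9. p, w1
10. ¬r, w1
11. □q, w1
12. q, w1
13. ¬q, w2
14. □q, w2
15. q, w2
Accessibility: w0Rw0, w0Rw1, w0Rw2, w1Rw1, w2Rw2
Branch closes: q and ¬q both at w2.
All branches of the negation close; one closing branch shown above.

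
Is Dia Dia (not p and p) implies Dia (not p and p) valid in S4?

Tableau for the negation not (Dia Dia (not p and p) implies Dia (not p and p)):
1. not (Dia Dia (not p and p) implies Dia (not p and p)), 0
2. Dia Dia (not p and p), 0
3. not Dia (not p and p), 0
4. not (not p and p), 0
5. not p, 0
6. Dia (not p and p), 1
7. not (not p and p), 1
8. not p, 1
9. not p and p, 2
10. not p, 2
11. p, 2
Accessibility: 0R0, 0R1, 0R2, 1R1, 1R2, 2R2
Branch closes: p and not p both at 2.
All branches of the negation close; one closing branch shown above.

Valid in S4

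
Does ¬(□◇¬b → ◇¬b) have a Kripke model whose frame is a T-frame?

Unsatisfiable

1. ¬(□◇¬b → ◇¬b), u
2. □◇¬b, u
3. ¬◇¬b, u
4. ◇¬b, u
5. b, u
6. ¬b, v
7. ◇¬b, v
8. b, v
Accessibility: uRu, uRv, vRv
Branch closes: b and ¬b both at v.
All branches of the tableau close; one closing branch shown above.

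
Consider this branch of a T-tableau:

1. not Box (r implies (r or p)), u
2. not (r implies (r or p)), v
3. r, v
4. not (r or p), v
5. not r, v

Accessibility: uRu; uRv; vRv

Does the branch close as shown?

Both r and not r appear at v.

Yes, closed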